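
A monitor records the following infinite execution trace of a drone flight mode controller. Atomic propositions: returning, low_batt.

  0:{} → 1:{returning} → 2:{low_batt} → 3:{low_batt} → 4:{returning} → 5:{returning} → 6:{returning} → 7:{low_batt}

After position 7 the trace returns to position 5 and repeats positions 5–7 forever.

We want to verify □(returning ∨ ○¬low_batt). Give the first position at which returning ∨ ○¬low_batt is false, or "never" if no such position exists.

2

Check returning ∨ ○¬low_batt at each position in order: 0 ✓, 1 ✓.
At position 2 the labels are {low_batt} and the next position 3 has {low_batt}, so returning ∨ ○¬low_batt is false there. This is the first violation.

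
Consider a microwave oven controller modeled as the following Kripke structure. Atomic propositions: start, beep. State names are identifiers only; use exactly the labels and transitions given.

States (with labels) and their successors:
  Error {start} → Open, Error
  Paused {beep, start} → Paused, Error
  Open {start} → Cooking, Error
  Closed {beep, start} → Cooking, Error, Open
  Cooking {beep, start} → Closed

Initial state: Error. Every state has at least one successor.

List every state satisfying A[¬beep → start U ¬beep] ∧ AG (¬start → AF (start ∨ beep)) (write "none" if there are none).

States satisfying ¬beep → start: {Error, Paused, Open, Closed, Cooking}.
States satisfying ¬beep: {Error, Open}.
States satisfying A[¬beep → start U ¬beep]: {Error, Open}.
States satisfying ¬start → AF (start ∨ beep): {Error, Paused, Open, Closed, Cooking}.
States satisfying AG (¬start → AF (start ∨ beep)): {Error, Paused, Open, Closed, Cooking}.
States satisfying A[¬beep → start U ¬beep] ∧ AG (¬start → AF (start ∨ beep)): {Error, Open}.

{Error, Open}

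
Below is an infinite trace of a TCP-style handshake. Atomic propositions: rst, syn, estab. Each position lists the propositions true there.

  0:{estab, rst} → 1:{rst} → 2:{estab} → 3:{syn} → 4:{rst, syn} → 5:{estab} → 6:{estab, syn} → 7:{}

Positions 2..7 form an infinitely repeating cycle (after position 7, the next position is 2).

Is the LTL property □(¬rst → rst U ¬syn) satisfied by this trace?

¬rst → rst U ¬syn must hold at every position from 0 onward. It fails at position 3, so □(¬rst → rst U ¬syn) is false.
Positions where ¬rst holds: 2, 3, 5, 6, 7.
Check rst U ¬syn at each: 2→ok, 3→fails, 5→ok, 6→fails, 7→ok.

No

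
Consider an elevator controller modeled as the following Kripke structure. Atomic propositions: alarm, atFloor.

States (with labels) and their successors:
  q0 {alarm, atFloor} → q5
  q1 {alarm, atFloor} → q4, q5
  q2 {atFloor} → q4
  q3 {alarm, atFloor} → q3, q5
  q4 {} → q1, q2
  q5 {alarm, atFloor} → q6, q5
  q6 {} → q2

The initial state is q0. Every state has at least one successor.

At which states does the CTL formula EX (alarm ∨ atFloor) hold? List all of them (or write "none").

States satisfying alarm ∨ atFloor: {q0, q1, q2, q3, q5}.
States satisfying EX (alarm ∨ atFloor): {q0, q1, q3, q4, q5, q6}.

{q0, q1, q3, q4, q5, q6}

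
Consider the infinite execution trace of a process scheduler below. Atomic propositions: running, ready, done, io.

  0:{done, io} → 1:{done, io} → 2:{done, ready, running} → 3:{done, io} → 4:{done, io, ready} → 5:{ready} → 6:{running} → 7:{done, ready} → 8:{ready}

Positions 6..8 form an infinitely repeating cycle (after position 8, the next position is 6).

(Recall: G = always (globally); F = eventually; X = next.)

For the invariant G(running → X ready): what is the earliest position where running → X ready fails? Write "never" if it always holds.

Check running → X ready at each position in order: 0 ✓, 1 ✓.
At position 2 the labels are {done, ready, running} and the next position 3 has {done, io}, so running → X ready is false there. This is the first violation.

2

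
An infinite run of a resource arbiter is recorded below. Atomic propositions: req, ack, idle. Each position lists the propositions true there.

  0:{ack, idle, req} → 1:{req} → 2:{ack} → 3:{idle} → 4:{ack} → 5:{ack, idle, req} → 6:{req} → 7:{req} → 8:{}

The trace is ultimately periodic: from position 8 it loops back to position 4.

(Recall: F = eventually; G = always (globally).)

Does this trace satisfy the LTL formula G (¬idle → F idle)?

¬idle → F idle holds at every position 0..8, and those are all positions ever visited, so G (¬idle → F idle) holds.
Positions where ¬idle holds: 1, 2, 4, 6, 7, 8.
Check F idle at each: 1→ok, 2→ok, 4→ok, 6→ok, 7→ok, 8→ok.

Satisfied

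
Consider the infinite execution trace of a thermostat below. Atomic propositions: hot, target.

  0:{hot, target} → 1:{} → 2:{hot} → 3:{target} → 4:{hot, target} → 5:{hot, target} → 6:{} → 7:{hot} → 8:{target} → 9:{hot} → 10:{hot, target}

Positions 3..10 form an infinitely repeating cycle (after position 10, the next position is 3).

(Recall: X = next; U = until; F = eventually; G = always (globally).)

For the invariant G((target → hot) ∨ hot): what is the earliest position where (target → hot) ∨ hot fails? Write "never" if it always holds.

Check (target → hot) ∨ hot at each position in order: 0 ✓, 1 ✓, 2 ✓.
At position 3 the labels are {target}, so (target → hot) ∨ hot is false there. This is the first violation.

3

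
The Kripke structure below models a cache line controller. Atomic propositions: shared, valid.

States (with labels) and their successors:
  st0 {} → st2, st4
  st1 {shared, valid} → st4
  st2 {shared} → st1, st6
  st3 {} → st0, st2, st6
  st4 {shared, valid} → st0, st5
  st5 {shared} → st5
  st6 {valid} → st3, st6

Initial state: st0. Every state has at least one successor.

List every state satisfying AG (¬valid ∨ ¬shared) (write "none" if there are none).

{st5}

States satisfying ¬valid ∨ ¬shared: {st0, st2, st3, st5, st6}.
States satisfying AG (¬valid ∨ ¬shared): {st5}.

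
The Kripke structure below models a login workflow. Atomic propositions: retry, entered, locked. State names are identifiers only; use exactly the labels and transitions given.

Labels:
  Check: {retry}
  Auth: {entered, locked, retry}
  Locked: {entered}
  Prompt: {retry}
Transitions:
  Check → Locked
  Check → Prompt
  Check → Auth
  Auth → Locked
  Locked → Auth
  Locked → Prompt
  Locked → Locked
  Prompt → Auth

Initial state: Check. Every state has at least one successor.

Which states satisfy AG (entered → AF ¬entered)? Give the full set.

States satisfying entered → AF ¬entered: {Check, Prompt}.
States satisfying AG (entered → AF ¬entered): ∅.

none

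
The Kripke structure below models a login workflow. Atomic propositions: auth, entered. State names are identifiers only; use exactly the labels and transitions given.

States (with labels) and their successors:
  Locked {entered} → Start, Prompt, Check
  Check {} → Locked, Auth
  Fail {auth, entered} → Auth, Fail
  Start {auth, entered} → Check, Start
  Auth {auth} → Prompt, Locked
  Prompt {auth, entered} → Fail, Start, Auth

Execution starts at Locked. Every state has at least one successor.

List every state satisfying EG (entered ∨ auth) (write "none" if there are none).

States satisfying entered ∨ auth: {Locked, Fail, Start, Auth, Prompt}.
States satisfying EG (entered ∨ auth): {Locked, Fail, Start, Auth, Prompt}.

{Locked, Fail, Start, Auth, Prompt}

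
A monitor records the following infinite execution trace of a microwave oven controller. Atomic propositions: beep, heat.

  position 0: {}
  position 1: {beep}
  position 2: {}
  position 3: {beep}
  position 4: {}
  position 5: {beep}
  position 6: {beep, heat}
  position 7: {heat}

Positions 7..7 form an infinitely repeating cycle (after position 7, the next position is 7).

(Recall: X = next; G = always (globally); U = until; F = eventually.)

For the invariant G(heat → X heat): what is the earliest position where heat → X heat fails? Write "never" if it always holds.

never

heat → X heat holds at every position 0..7, and those are all the positions the trace ever visits, so the invariant G(heat → X heat) is never violated.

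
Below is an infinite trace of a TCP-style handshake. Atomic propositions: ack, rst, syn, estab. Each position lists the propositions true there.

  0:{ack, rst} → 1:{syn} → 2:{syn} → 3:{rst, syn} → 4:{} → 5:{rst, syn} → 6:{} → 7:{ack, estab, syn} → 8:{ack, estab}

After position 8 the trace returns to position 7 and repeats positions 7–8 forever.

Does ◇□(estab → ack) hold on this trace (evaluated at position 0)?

□(estab → ack) holds at position 0, which is reachable from 0, so ◇□(estab → ack) holds.

Satisfied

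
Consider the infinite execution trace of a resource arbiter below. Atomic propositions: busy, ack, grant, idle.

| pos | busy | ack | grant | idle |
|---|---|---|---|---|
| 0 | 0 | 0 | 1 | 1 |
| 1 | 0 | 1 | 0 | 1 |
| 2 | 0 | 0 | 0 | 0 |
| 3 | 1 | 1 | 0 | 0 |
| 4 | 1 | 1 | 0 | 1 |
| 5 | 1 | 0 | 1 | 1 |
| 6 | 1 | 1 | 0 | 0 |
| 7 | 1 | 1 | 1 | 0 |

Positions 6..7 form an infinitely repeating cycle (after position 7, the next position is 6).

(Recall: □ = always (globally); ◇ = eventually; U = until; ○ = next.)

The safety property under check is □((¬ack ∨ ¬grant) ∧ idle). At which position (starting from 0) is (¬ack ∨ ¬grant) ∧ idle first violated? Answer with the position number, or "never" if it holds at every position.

2

Check (¬ack ∨ ¬grant) ∧ idle at each position in order: 0 ✓, 1 ✓.
At position 2 the labels are {}, so (¬ack ∨ ¬grant) ∧ idle is false there. This is the first violation.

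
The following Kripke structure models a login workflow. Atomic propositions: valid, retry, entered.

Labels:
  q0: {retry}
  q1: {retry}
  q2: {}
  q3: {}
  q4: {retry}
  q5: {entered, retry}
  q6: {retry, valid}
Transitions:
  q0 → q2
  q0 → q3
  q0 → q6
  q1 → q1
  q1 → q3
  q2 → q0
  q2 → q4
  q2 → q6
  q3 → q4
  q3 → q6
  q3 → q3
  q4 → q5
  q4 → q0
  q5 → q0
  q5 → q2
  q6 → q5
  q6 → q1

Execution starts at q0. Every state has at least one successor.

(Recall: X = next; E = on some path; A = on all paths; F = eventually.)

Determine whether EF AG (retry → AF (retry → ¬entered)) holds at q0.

States satisfying AG (retry → AF (retry → ¬entered)): {q0, q1, q2, q3, q4, q5, q6}.
States satisfying EF AG (retry → AF (retry → ¬entered)): {q0, q1, q2, q3, q4, q5, q6}.
Some path from q0 reaches a state where AG (retry → AF (retry → ¬entered)) holds.
q0 ∈ Sat(EF AG (retry → AF (retry → ¬entered))).

Satisfied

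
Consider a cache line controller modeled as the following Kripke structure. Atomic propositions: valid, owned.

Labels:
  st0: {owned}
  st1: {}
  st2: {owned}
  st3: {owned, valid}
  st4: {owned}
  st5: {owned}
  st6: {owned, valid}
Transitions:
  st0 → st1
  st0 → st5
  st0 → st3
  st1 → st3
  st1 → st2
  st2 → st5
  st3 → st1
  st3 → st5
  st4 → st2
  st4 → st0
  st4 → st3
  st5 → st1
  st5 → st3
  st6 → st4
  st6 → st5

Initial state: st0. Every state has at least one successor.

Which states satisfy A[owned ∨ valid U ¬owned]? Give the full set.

States satisfying owned ∨ valid: {st0, st2, st3, st4, st5, st6}.
States satisfying ¬owned: {st1}.
States satisfying A[owned ∨ valid U ¬owned]: {st1}.

{st1}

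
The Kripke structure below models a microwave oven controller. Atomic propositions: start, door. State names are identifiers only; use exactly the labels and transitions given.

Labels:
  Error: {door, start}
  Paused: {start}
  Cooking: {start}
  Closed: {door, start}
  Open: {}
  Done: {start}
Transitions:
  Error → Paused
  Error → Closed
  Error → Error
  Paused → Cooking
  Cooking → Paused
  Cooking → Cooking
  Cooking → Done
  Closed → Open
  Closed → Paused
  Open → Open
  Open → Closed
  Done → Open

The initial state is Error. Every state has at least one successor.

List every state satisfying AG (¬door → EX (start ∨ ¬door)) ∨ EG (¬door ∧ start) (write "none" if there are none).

{Error, Paused, Cooking, Closed, Open, Done}

States satisfying ¬door → EX (start ∨ ¬door): {Error, Paused, Cooking, Closed, Open, Done}.
States satisfying AG (¬door → EX (start ∨ ¬door)): {Error, Paused, Cooking, Closed, Open, Done}.
States satisfying ¬door ∧ start: {Paused, Cooking, Done}.
States satisfying EG (¬door ∧ start): {Paused, Cooking}.
States satisfying AG (¬door → EX (start ∨ ¬door)) ∨ EG (¬door ∧ start): {Error, Paused, Cooking, Closed, Open, Done}.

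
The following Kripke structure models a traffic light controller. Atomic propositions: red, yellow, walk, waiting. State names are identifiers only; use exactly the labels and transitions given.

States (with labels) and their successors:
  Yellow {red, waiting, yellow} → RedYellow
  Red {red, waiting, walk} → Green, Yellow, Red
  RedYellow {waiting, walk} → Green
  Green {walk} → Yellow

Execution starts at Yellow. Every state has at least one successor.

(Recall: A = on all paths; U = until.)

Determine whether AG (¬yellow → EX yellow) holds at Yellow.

States satisfying ¬yellow → EX yellow: {Yellow, Red, Green}.
States satisfying AG (¬yellow → EX yellow): ∅.
RedYellow is reachable from Yellow and violates ¬yellow → EX yellow, so AG fails at Yellow.
Yellow ∉ Sat(AG (¬yellow → EX yellow)).

No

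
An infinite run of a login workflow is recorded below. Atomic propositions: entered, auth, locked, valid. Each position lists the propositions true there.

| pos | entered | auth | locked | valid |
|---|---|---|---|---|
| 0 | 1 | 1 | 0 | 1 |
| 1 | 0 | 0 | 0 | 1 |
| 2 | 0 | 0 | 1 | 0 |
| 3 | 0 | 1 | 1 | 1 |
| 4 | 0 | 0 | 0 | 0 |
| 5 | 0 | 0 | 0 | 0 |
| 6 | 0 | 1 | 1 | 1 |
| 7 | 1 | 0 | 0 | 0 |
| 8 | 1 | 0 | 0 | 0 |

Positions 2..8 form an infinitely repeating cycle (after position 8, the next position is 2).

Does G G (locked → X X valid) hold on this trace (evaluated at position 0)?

G (locked → X X valid) must hold at every position from 0 onward. It fails at position 0, so G G (locked → X X valid) is false.

Violated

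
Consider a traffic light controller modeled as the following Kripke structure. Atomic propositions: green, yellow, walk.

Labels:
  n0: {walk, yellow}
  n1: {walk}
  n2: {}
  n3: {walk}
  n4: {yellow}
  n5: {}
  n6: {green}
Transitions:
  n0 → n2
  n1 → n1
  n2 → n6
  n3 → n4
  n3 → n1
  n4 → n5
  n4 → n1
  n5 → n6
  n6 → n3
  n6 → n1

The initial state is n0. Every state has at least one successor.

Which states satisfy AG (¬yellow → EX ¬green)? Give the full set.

{n1}

States satisfying ¬yellow → EX ¬green: {n0, n1, n3, n4, n6}.
States satisfying AG (¬yellow → EX ¬green): {n1}.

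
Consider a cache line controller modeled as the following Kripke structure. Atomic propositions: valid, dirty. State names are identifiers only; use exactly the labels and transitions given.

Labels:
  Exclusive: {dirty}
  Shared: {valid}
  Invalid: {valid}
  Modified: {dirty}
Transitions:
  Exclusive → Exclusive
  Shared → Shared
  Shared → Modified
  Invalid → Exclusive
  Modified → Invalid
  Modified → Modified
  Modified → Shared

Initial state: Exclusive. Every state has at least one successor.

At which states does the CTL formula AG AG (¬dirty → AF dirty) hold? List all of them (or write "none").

{Exclusive, Invalid}

States satisfying AG (¬dirty → AF dirty): {Exclusive, Invalid}.
States satisfying AG AG (¬dirty → AF dirty): {Exclusive, Invalid}.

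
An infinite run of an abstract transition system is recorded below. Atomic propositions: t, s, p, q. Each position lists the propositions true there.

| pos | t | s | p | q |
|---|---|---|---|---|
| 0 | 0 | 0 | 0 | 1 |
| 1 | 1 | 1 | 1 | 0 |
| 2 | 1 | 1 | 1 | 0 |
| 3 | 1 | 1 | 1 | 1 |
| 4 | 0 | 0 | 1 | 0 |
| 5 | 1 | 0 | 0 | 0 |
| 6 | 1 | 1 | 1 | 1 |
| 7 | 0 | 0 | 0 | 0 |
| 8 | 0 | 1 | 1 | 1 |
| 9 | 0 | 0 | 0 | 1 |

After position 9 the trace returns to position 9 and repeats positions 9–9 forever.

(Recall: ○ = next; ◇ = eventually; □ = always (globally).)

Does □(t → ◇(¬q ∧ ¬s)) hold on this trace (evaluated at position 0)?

t → ◇(¬q ∧ ¬s) holds at every position 0..9, and those are all positions ever visited, so □(t → ◇(¬q ∧ ¬s)) holds.
Positions where t holds: 1, 2, 3, 5, 6.
Check ◇(¬q ∧ ¬s) at each: 1→ok, 2→ok, 3→ok, 5→ok, 6→ok.

Holds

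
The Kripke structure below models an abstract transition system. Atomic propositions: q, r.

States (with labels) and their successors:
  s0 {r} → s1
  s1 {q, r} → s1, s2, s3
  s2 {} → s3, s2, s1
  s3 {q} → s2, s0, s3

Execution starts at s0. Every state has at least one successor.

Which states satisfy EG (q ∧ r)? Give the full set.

States satisfying q ∧ r: {s1}.
States satisfying EG (q ∧ r): {s1}.

{s1}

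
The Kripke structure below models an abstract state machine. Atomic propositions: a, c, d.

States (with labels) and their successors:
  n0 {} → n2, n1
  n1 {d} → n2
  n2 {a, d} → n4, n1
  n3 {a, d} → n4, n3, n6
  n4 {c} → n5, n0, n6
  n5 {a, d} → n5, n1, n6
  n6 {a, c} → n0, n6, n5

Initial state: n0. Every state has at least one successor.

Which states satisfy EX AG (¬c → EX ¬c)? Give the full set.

{n0, n1, n2, n3, n4, n5, n6}

States satisfying AG (¬c → EX ¬c): {n0, n1, n2, n3, n4, n5, n6}.
States satisfying EX AG (¬c → EX ¬c): {n0, n1, n2, n3, n4, n5, n6}.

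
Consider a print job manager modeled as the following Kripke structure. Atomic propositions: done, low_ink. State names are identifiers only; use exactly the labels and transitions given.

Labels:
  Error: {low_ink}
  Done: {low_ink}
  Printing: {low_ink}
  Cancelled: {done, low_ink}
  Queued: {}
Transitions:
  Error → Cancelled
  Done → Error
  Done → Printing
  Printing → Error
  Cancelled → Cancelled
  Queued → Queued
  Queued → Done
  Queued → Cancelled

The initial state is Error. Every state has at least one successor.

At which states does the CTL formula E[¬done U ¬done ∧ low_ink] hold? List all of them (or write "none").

States satisfying ¬done: {Error, Done, Printing, Queued}.
States satisfying ¬done ∧ low_ink: {Error, Done, Printing}.
States satisfying E[¬done U ¬done ∧ low_ink]: {Error, Done, Printing, Queued}.

{Error, Done, Printing, Queued}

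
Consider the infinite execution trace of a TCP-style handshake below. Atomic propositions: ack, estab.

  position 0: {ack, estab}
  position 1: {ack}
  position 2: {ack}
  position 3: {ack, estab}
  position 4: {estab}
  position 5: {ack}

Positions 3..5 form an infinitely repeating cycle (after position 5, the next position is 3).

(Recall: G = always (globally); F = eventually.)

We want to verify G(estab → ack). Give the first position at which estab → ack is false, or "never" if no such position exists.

4

Check estab → ack at each position in order: 0 ✓, 1 ✓, 2 ✓, 3 ✓.
At position 4 the labels are {estab}, so estab → ack is false there. This is the first violation.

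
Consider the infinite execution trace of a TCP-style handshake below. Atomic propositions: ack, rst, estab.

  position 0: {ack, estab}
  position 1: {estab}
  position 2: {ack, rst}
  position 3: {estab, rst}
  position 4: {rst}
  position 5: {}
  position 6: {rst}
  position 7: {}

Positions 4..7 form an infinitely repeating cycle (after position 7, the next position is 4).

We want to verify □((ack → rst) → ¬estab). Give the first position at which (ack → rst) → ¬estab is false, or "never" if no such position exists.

Check (ack → rst) → ¬estab at each position in order: 0 ✓.
At position 1 the labels are {estab}, so (ack → rst) → ¬estab is false there. This is the first violation.

1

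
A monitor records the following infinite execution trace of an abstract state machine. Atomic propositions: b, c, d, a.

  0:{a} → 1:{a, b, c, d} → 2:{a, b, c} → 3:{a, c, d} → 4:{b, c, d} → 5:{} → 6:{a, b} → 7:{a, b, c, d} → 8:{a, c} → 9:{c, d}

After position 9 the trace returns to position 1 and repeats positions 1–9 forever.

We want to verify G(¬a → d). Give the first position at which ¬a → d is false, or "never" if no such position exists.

5

Check ¬a → d at each position in order: 0 ✓, 1 ✓, 2 ✓, 3 ✓, 4 ✓.
At position 5 the labels are {}, so ¬a → d is false there. This is the first violation.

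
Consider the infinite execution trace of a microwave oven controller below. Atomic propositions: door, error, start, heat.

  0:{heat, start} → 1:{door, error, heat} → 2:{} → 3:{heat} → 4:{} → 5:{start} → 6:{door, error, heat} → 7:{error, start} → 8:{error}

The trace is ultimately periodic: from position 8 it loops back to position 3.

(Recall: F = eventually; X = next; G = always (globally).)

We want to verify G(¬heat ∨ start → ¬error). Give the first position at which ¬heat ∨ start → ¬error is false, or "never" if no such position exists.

7

Check ¬heat ∨ start → ¬error at each position in order: 0 ✓, 1 ✓, 2 ✓, 3 ✓, 4 ✓, 5 ✓, 6 ✓.
At position 7 the labels are {error, start}, so ¬heat ∨ start → ¬error is false there. This is the first violation.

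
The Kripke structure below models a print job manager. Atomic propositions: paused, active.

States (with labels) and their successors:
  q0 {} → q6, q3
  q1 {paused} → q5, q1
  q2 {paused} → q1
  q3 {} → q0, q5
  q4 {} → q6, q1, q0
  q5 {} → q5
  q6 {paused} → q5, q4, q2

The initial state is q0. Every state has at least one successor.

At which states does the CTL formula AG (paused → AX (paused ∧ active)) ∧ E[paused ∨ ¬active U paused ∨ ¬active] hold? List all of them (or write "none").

{q5}

States satisfying paused → AX (paused ∧ active): {q0, q3, q4, q5}.
States satisfying AG (paused → AX (paused ∧ active)): {q5}.
States satisfying paused ∨ ¬active: {q0, q1, q2, q3, q4, q5, q6}.
States satisfying E[paused ∨ ¬active U paused ∨ ¬active]: {q0, q1, q2, q3, q4, q5, q6}.
States satisfying AG (paused → AX (paused ∧ active)) ∧ E[paused ∨ ¬active U paused ∨ ¬active]: {q5}.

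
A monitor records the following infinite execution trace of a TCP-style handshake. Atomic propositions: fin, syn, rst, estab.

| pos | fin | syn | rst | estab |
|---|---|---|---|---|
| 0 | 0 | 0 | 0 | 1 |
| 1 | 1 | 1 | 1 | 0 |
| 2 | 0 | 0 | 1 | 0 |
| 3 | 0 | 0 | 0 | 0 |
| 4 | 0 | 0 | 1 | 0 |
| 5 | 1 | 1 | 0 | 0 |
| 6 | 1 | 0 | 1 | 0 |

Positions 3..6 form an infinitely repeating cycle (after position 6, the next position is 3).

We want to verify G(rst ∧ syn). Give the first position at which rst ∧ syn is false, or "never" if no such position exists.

0

At position 0 the labels are {estab}, so rst ∧ syn is false there. This is the first violation.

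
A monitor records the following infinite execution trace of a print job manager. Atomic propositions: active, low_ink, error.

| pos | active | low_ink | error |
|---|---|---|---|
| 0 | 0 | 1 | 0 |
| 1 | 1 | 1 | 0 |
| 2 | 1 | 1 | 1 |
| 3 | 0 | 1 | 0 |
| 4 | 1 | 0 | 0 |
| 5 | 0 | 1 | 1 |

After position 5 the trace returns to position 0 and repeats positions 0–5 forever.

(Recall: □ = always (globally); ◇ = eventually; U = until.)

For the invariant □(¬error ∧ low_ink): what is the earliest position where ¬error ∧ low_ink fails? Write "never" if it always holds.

Check ¬error ∧ low_ink at each position in order: 0 ✓, 1 ✓.
At position 2 the labels are {active, error, low_ink}, so ¬error ∧ low_ink is false there. This is the first violation.

2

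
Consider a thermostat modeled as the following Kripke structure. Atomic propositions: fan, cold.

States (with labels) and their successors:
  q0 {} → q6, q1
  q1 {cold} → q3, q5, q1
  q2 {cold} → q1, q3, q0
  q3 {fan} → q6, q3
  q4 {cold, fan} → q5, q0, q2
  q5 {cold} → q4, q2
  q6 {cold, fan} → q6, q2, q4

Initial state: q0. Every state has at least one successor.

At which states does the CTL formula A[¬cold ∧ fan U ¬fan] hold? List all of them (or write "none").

States satisfying ¬cold ∧ fan: {q3}.
States satisfying ¬fan: {q0, q1, q2, q5}.
States satisfying A[¬cold ∧ fan U ¬fan]: {q0, q1, q2, q5}.

{q0, q1, q2, q5}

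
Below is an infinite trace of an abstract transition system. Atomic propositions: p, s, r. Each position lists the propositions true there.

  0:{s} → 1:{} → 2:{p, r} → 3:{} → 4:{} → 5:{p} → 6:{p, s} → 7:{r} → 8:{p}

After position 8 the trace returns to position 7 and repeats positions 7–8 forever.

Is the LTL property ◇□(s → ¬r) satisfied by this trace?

Satisfied

□(s → ¬r) holds at position 0, which is reachable from 0, so ◇□(s → ¬r) holds.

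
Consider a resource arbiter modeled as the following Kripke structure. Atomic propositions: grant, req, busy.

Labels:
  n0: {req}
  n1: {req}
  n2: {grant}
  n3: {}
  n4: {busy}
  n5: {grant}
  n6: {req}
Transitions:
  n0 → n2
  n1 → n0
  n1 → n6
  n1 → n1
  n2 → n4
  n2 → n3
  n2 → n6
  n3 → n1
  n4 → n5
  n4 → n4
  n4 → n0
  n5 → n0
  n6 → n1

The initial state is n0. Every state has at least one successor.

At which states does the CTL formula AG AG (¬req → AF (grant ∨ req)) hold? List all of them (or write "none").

none

States satisfying AG (¬req → AF (grant ∨ req)): ∅.
States satisfying AG AG (¬req → AF (grant ∨ req)): ∅.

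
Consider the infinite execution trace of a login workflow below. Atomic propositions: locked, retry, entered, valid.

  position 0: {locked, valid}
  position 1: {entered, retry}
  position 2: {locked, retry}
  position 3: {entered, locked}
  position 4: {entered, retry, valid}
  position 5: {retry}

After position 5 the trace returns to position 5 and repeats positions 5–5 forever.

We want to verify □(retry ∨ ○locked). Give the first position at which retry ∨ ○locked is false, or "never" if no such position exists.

At position 0 the labels are {locked, valid} and the next position 1 has {entered, retry}, so retry ∨ ○locked is false there. This is the first violation.

0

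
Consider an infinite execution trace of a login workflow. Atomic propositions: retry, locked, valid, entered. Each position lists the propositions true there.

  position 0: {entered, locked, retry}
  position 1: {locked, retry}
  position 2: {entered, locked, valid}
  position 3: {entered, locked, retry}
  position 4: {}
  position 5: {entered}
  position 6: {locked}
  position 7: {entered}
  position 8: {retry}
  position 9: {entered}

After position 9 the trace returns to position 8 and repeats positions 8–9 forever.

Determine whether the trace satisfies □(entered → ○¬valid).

entered → ○¬valid holds at every position 0..9, and those are all positions ever visited, so □(entered → ○¬valid) holds.
Positions where entered holds: 0, 2, 3, 5, 7, 9.
Check ○¬valid at each: 0→ok, 2→ok, 3→ok, 5→ok, 7→ok, 9→ok.

Satisfied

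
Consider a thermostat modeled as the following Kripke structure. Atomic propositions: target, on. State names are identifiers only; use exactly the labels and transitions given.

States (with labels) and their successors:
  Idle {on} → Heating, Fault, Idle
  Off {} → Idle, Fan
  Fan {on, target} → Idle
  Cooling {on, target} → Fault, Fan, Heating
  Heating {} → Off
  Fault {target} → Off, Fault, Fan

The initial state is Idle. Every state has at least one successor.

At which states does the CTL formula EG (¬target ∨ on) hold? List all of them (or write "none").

{Idle, Off, Fan, Cooling, Heating}

States satisfying ¬target ∨ on: {Idle, Off, Fan, Cooling, Heating}.
States satisfying EG (¬target ∨ on): {Idle, Off, Fan, Cooling, Heating}.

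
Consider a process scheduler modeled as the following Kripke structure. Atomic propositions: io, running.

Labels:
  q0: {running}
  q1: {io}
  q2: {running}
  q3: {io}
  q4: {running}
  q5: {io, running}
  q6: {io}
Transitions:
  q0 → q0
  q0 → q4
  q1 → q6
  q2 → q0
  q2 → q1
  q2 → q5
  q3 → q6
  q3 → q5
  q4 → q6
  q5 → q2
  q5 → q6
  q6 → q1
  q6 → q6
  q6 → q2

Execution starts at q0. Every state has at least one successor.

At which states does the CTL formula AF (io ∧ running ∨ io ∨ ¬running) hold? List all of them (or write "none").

States satisfying io ∧ running ∨ io ∨ ¬running: {q1, q3, q5, q6}.
States satisfying AF (io ∧ running ∨ io ∨ ¬running): {q1, q3, q4, q5, q6}.

{q1, q3, q4, q5, q6}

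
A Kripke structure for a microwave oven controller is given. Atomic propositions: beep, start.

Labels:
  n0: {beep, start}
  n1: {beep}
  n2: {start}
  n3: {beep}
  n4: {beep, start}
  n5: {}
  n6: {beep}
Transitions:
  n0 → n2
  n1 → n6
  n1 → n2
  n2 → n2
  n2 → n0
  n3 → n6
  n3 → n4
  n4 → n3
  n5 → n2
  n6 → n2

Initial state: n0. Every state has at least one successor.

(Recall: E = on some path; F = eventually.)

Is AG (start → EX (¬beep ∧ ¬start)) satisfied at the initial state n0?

No

States satisfying start → EX (¬beep ∧ ¬start): {n1, n3, n5, n6}.
States satisfying AG (start → EX (¬beep ∧ ¬start)): ∅.
n0 is reachable from n0 and violates start → EX (¬beep ∧ ¬start), so AG fails at n0.
n0 ∉ Sat(AG (start → EX (¬beep ∧ ¬start))).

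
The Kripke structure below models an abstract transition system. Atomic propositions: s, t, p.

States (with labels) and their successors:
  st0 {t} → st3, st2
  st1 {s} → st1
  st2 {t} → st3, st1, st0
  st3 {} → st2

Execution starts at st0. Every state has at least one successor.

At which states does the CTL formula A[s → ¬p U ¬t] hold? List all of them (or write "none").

States satisfying s → ¬p: {st0, st1, st2, st3}.
States satisfying ¬t: {st1, st3}.
States satisfying A[s → ¬p U ¬t]: {st1, st3}.

{st1, st3}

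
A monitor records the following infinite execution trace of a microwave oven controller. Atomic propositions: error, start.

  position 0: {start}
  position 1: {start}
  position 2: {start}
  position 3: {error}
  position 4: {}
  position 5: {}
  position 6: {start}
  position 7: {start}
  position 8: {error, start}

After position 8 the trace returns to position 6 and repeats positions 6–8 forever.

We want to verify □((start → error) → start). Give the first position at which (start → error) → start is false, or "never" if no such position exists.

3

Check (start → error) → start at each position in order: 0 ✓, 1 ✓, 2 ✓.
At position 3 the labels are {error}, so (start → error) → start is false there. This is the first violation.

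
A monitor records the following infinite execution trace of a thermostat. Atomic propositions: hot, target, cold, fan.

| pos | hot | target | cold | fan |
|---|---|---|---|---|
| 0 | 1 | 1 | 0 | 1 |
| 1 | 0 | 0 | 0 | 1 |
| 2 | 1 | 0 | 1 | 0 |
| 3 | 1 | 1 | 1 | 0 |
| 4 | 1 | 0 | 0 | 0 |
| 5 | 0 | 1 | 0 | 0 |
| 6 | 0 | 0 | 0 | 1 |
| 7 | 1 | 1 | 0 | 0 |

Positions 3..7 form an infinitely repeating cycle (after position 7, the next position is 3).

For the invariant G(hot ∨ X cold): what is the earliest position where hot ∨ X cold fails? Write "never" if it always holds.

Check hot ∨ X cold at each position in order: 0 ✓, 1 ✓, 2 ✓, 3 ✓, 4 ✓.
At position 5 the labels are {target} and the next position 6 has {fan}, so hot ∨ X cold is false there. This is the first violation.

5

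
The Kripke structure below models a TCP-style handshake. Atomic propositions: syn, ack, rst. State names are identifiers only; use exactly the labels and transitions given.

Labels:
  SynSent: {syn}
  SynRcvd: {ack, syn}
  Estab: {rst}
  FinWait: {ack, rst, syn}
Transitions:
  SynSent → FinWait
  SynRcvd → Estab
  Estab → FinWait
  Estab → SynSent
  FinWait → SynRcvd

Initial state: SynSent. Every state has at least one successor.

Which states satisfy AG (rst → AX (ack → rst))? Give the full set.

none

States satisfying rst → AX (ack → rst): {SynSent, SynRcvd, Estab}.
States satisfying AG (rst → AX (ack → rst)): ∅.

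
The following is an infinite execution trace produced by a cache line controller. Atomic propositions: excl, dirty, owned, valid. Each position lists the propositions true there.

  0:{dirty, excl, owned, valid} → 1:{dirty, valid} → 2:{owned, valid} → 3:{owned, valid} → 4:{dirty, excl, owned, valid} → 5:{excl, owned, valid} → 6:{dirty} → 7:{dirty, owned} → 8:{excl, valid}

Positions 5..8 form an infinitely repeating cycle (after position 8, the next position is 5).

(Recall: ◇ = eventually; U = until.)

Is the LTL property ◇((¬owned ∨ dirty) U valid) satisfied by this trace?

Yes

(¬owned ∨ dirty) U valid holds at position 0, which is reachable from 0, so ◇((¬owned ∨ dirty) U valid) holds.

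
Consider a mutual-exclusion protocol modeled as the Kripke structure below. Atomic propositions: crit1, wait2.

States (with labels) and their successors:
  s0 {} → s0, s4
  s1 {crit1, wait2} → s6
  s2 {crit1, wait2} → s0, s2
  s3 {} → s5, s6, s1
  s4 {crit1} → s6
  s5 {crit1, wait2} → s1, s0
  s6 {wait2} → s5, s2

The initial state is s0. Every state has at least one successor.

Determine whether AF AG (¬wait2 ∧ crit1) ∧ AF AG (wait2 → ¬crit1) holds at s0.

Violated

States satisfying AG (¬wait2 ∧ crit1): ∅.
States satisfying AF AG (¬wait2 ∧ crit1): ∅.
States satisfying AG (wait2 → ¬crit1): ∅.
States satisfying AF AG (wait2 → ¬crit1): ∅.
States satisfying AF AG (¬wait2 ∧ crit1) ∧ AF AG (wait2 → ¬crit1): ∅.
s0 ∉ Sat(AF AG (¬wait2 ∧ crit1) ∧ AF AG (wait2 → ¬crit1)).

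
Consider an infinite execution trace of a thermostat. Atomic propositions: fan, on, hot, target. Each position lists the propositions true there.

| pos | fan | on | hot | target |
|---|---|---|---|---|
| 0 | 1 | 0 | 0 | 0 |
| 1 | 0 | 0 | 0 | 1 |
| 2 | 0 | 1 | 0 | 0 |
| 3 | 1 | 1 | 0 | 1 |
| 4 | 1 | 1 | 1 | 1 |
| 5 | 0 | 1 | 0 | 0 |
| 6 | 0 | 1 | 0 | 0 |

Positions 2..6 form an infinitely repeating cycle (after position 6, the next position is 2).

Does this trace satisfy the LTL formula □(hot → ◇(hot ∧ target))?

hot → ◇(hot ∧ target) holds at every position 0..6, and those are all positions ever visited, so □(hot → ◇(hot ∧ target)) holds.
Positions where hot holds: 4.
Check ◇(hot ∧ target) at each: 4→ok.

Yes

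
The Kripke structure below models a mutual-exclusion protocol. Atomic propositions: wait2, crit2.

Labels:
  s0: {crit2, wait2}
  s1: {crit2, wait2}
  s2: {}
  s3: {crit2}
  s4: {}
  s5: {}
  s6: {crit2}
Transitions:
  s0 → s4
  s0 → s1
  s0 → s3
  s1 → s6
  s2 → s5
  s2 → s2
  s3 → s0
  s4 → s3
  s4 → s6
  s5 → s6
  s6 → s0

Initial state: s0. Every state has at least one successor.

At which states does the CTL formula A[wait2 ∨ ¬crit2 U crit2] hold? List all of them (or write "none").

{s0, s1, s3, s4, s5, s6}

States satisfying wait2 ∨ ¬crit2: {s0, s1, s2, s4, s5}.
States satisfying crit2: {s0, s1, s3, s6}.
States satisfying A[wait2 ∨ ¬crit2 U crit2]: {s0, s1, s3, s4, s5, s6}.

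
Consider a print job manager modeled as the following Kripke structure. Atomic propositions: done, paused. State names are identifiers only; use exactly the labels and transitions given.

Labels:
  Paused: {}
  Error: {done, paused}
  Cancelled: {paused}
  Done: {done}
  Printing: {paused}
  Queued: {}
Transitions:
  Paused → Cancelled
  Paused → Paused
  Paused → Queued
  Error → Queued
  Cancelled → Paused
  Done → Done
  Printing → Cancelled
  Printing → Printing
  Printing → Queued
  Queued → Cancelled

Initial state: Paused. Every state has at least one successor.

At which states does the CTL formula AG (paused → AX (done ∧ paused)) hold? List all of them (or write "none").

{Done}

States satisfying paused → AX (done ∧ paused): {Paused, Done, Queued}.
States satisfying AG (paused → AX (done ∧ paused)): {Done}.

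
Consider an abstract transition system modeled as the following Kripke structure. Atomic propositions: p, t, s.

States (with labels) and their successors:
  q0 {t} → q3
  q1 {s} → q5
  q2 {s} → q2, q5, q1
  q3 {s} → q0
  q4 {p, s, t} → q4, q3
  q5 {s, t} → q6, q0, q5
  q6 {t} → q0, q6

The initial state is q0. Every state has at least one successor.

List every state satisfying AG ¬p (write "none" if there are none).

States satisfying ¬p: {q0, q1, q2, q3, q5, q6}.
States satisfying AG ¬p: {q0, q1, q2, q3, q5, q6}.

{q0, q1, q2, q3, q5, q6}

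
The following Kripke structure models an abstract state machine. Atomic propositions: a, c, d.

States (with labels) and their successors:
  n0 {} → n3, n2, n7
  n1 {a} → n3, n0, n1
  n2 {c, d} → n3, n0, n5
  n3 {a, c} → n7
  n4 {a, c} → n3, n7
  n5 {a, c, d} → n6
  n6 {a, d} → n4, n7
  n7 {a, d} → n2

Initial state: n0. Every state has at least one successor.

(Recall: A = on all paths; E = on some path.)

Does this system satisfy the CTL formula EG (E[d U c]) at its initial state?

States satisfying E[d U c]: {n2, n3, n4, n5, n6, n7}.
States satisfying EG (E[d U c]): {n2, n3, n4, n5, n6, n7}.
No suitable path/successor from n0 witnesses the formula.
n0 ∉ Sat(EG (E[d U c])).

Violated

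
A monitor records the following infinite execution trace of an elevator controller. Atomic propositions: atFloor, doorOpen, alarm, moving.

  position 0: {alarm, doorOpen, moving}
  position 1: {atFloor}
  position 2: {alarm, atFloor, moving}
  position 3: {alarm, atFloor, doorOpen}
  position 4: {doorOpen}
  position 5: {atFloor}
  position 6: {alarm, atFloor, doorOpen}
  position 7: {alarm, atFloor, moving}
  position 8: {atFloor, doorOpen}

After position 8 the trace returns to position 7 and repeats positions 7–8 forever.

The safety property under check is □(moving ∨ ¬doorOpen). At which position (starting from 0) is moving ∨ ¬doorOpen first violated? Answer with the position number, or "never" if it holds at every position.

3

Check moving ∨ ¬doorOpen at each position in order: 0 ✓, 1 ✓, 2 ✓.
At position 3 the labels are {alarm, atFloor, doorOpen}, so moving ∨ ¬doorOpen is false there. This is the first violation.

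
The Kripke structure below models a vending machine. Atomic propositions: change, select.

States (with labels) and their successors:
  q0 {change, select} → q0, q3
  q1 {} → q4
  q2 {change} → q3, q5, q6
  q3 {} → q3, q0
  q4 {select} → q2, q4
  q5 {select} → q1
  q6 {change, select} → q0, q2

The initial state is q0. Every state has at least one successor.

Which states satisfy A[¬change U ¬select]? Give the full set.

States satisfying ¬change: {q1, q3, q4, q5}.
States satisfying ¬select: {q1, q2, q3}.
States satisfying A[¬change U ¬select]: {q1, q2, q3, q5}.

{q1, q2, q3, q5}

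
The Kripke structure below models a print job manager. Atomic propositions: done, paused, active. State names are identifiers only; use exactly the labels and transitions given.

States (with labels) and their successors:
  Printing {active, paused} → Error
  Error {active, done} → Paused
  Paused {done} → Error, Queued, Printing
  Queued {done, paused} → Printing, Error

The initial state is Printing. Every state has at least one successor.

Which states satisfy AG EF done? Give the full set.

{Printing, Error, Paused, Queued}

States satisfying EF done: {Printing, Error, Paused, Queued}.
States satisfying AG EF done: {Printing, Error, Paused, Queued}.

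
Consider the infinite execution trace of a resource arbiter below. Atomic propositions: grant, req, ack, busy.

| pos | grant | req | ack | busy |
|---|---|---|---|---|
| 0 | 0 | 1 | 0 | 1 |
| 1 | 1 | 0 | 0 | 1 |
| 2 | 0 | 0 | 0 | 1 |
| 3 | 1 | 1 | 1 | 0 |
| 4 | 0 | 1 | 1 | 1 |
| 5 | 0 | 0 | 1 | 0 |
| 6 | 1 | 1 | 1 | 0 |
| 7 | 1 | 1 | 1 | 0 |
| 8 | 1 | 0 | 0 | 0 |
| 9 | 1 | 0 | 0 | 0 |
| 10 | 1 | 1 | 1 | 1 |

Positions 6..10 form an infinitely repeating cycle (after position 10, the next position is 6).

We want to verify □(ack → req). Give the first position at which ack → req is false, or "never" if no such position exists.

5

Check ack → req at each position in order: 0 ✓, 1 ✓, 2 ✓, 3 ✓, 4 ✓.
At position 5 the labels are {ack}, so ack → req is false there. This is the first violation.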